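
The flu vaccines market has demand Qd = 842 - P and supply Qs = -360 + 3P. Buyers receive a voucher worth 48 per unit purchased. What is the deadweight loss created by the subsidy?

Pre-subsidy: 842 - P = -360 + 3P gives P* = 300.5, Q* = 541.5.
With the rebate, buyers effectively pay Pb = Ps − 48, where Ps is the price sellers receive.
Demand in terms of Ps becomes Qd = 842 − 1(Ps − 48) = 890 - Ps. Setting this equal to supply: 890 - Ps = -360 + 3Ps, so Ps = 312.5.
Buyers pay Pb = 312.5 − 48 = 264.5; Q' = -360 + 3·312.5 = 577.5.
The subsidy expands output by 577.5 − 541.5 = 36 past the efficient level; on those units the gap between marginal cost and willingness to pay runs from 0 up to 48.
DWL = ½ × 48 × 36 = 864.

Deadweight loss = 864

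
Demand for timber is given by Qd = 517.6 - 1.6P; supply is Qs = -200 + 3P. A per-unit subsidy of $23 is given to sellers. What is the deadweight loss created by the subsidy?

Pre-subsidy: 517.6 - 1.6P = -200 + 3P gives P* = 156, Q* = 268.
With the subsidy, sellers receive Ps = Pb + 23 for each unit, where Pb is the price buyers pay.
Supply in terms of Pb becomes Qs = -200 + 3(Pb + 23) = -131 + 3Pb. Setting this equal to demand: 517.6 - 1.6Pb = -131 + 3Pb, so Pb = 141.
Sellers receive Ps = 141 + 23 = 164; Q' = 517.6 − 1.6·141 = 292.
The subsidy expands output by 292 − 268 = 24 past the efficient level; on those units the gap between marginal cost and willingness to pay runs from 0 up to 23.
DWL = ½ × 23 × 24 = 276.

Deadweight loss = $276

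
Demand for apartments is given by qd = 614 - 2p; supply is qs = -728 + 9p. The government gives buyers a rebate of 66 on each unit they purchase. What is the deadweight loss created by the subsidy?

Pre-subsidy: 614 - 2p = -728 + 9p gives p* = 122, q* = 370.
With the rebate, buyers effectively pay pb = ps − 66, where ps is the price sellers receive.
Demand in terms of ps becomes qd = 614 − 2(ps − 66) = 746 - 2ps. Setting this equal to supply: 746 - 2ps = -728 + 9ps, so ps = 134.
Buyers pay pb = 134 − 66 = 68; q' = -728 + 9·134 = 478.
The subsidy expands output by 478 − 370 = 108 past the efficient level; on those units the gap between marginal cost and willingness to pay runs from 0 up to 66.
DWL = ½ × 66 × 108 = 3564.

Deadweight loss = 3564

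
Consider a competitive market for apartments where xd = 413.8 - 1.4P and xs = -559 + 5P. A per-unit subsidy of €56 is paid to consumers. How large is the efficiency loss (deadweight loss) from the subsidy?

Pre-subsidy: 413.8 - 1.4P = -559 + 5P gives P* = 152, x* = 201.
With the rebate, buyers effectively pay Pb = Ps − 56, where Ps is the price sellers receive.
Demand in terms of Ps becomes xd = 413.8 − 1.4(Ps − 56) = 492.2 - 1.4Ps. Setting this equal to supply: 492.2 - 1.4Ps = -559 + 5Ps, so Ps = 164.25.
Buyers pay Pb = 164.25 − 56 = 108.25; x' = -559 + 5·164.25 = 262.25.
The subsidy expands output by 262.25 − 201 = 61.25 past the efficient level; on those units the gap between marginal cost and willingness to pay runs from 0 up to 56.
DWL = ½ × 56 × 61.25 = 1715.

Deadweight loss = €1715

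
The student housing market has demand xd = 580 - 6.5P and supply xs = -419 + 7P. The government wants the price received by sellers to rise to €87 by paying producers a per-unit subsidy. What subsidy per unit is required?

At a seller price of 87, quantity supplied is -419 + 7·87 = 190.
Buyers absorb 190 only when they pay Pb with 580 − 6.5·Pb = 190, i.e. Pb = 60.
s = Ps − Pb = 87 − 60 = 27.

Required subsidy s = €27 per unit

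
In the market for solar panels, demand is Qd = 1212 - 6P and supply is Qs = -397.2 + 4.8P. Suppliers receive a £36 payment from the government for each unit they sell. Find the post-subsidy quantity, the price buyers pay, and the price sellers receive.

Q' = 414; buyers pay £133; sellers receive £169

Pre-subsidy: 1212 - 6P = -397.2 + 4.8P gives P* = 149, Q* = 318.
With the subsidy, sellers receive Ps = Pb + 36 for each unit, where Pb is the price buyers pay.
Supply in terms of Pb becomes Qs = -397.2 + 4.8(Pb + 36) = -224.4 + 4.8Pb. Setting this equal to demand: 1212 - 6Pb = -224.4 + 4.8Pb, so Pb = 133.
Sellers receive Ps = 133 + 36 = 169; Q' = 1212 − 6·133 = 414.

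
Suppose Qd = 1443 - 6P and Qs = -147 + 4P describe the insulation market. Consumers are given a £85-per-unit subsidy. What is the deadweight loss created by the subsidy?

Pre-subsidy: 1443 - 6P = -147 + 4P gives P* = 159, Q* = 489.
With the rebate, buyers effectively pay Pb = Ps − 85, where Ps is the price sellers receive.
Demand in terms of Ps becomes Qd = 1443 − 6(Ps − 85) = 1953 - 6Ps. Setting this equal to supply: 1953 - 6Ps = -147 + 4Ps, so Ps = 210.
Buyers pay Pb = 210 − 85 = 125; Q' = -147 + 4·210 = 693.
The subsidy expands output by 693 − 489 = 204 past the efficient level; on those units the gap between marginal cost and willingness to pay runs from 0 up to 85.
DWL = ½ × 85 × 204 = 8670.

Deadweight loss = £8670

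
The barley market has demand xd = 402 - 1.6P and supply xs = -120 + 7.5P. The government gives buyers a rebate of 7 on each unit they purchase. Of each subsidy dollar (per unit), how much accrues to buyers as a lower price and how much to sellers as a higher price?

Buyers gain 75/13 per unit; sellers gain 16/13 per unit

Pre-subsidy: 402 - 1.6P = -120 + 7.5P gives P* = 5220/91, x* = 28230/91.
With the rebate, buyers effectively pay Pb = Ps − 7, where Ps is the price sellers receive.
Demand in terms of Ps becomes xd = 402 − 1.6(Ps − 7) = 413.2 - 1.6Ps. Setting this equal to supply: 413.2 - 1.6Ps = -120 + 7.5Ps, so Ps = 5332/91.
Buyers pay Pb = 5332/91 − 7 = 4695/91; x' = -120 + 7.5·(5332/91) = 29070/91.
Buyers' price falls by P* − Pb = 5220/91 − 4695/91 = 75/13; sellers' price rises by Ps − P* = 5332/91 − 5220/91 = 16/13.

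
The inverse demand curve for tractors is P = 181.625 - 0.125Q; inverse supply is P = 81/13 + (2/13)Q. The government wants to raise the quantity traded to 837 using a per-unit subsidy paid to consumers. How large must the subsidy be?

Required subsidy s = 58 per unit

At Q = 837, from the demand curve buyers pay Pb = 181.625 − 0.125·837 = 77; from the supply curve sellers need Ps = 81/13 + (2/13)·837 = 135.
The subsidy must fill the gap: s = Ps − Pb = 135 − 77 = 58.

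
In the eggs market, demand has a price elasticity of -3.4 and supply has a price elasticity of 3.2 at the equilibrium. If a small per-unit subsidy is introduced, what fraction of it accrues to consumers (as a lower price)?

For a small subsidy around the equilibrium, the benefit split depends on the relative slopes, which at a point are proportional to the elasticities.
Buyer share = εs/(εs + |εd|) = 3.2/(3.2 + 3.4) = 16/33; seller share = |εd|/(εs + |εd|) = 17/33.

Consumer share = 16/33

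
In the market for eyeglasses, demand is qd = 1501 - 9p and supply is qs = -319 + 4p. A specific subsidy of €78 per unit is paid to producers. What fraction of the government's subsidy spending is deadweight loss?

DWL / government spending = 108/457

Pre-subsidy: 1501 - 9p = -319 + 4p gives p* = 140, q* = 241.
With the subsidy, sellers receive ps = pb + 78 for each unit, where pb is the price buyers pay.
Supply in terms of pb becomes qs = -319 + 4(pb + 78) = -7 + 4pb. Setting this equal to demand: 1501 - 9pb = -7 + 4pb, so pb = 116.
Sellers receive ps = 116 + 78 = 194; q' = 1501 − 9·116 = 457.
ΔCS = ½(241 + 457)(140 − 116) = 8376; ΔPS = ½(241 + 457)(194 − 140) = 18846.
Government spending = 78 × 457 = 35646.
DWL = ½ × 78 × (457 − 241) = 8424; fraction = 8424 / 35646 = 108/457.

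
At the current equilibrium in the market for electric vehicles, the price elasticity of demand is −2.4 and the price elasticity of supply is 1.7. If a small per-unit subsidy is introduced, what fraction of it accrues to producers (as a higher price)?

For a small subsidy around the equilibrium, the benefit split depends on the relative slopes, which at a point are proportional to the elasticities.
Buyer share = εs/(εs + |εd|) = 1.7/(1.7 + 2.4) = 17/41; seller share = |εd|/(εs + |εd|) = 24/41.
So producers capture 24/41 of the subsidy.

Producer share = 24/41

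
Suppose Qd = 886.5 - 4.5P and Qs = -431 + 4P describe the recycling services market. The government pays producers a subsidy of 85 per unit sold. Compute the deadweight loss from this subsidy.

Deadweight loss = 7650

Pre-subsidy: 886.5 - 4.5P = -431 + 4P gives P* = 155, Q* = 189.
With the subsidy, sellers receive Ps = Pb + 85 for each unit, where Pb is the price buyers pay.
Supply in terms of Pb becomes Qs = -431 + 4(Pb + 85) = -91 + 4Pb. Setting this equal to demand: 886.5 - 4.5Pb = -91 + 4Pb, so Pb = 115.
Sellers receive Ps = 115 + 85 = 200; Q' = 886.5 − 4.5·115 = 369.
The subsidy expands output by 369 − 189 = 180 past the efficient level; on those units the gap between marginal cost and willingness to pay runs from 0 up to 85.
DWL = ½ × 85 × 180 = 7650.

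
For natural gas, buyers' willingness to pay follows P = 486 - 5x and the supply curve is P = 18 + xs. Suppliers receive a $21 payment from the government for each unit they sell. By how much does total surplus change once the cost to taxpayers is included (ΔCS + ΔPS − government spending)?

Net change in total surplus = -$36.75

Pre-subsidy: 486 - 5x = 18 + x gives x* = 78 and P* = 96.
With the subsidy, sellers receive Ps = Pb + 21 for each unit, where Pb is the price buyers pay.
On the curves, Pb = 486 - 5x and Ps = 18 + x; the wedge Ps − Pb = 21 gives 18 + x − (486 - 5x) = 21, so x' = 81.5.
Then Pb = 486 − 5·81.5 = 78.5 and Ps = 18 + 1·81.5 = 99.5.
ΔCS = ½(78 + 81.5)(96 − 78.5) = 1395.625; ΔPS = ½(78 + 81.5)(99.5 − 96) = 279.125.
Government spending = 21 × 81.5 = 1711.5.
Net change = 1395.625 + 279.125 − 1711.5 = -36.75. The loss equals the DWL triangle ½·21·3.5.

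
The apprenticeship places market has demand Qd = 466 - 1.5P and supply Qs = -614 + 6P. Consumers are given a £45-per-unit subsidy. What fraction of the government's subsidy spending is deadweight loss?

DWL / government spending = 27/304

Pre-subsidy: 466 - 1.5P = -614 + 6P gives P* = 144, Q* = 250.
With the rebate, buyers effectively pay Pb = Ps − 45, where Ps is the price sellers receive.
Demand in terms of Ps becomes Qd = 466 − 1.5(Ps − 45) = 533.5 - 1.5Ps. Setting this equal to supply: 533.5 - 1.5Ps = -614 + 6Ps, so Ps = 153.
Buyers pay Pb = 153 − 45 = 108; Q' = -614 + 6·153 = 304.
ΔCS = ½(250 + 304)(144 − 108) = 9972; ΔPS = ½(250 + 304)(153 − 144) = 2493.
Government spending = 45 × 304 = 13680.
DWL = ½ × 45 × (304 − 250) = 1215; fraction = 1215 / 13680 = 27/304.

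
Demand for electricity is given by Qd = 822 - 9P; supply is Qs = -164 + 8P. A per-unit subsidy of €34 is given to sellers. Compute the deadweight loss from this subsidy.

Pre-subsidy: 822 - 9P = -164 + 8P gives P* = 58, Q* = 300.
With the subsidy, sellers receive Ps = Pb + 34 for each unit, where Pb is the price buyers pay.
Supply in terms of Pb becomes Qs = -164 + 8(Pb + 34) = 108 + 8Pb. Setting this equal to demand: 822 - 9Pb = 108 + 8Pb, so Pb = 42.
Sellers receive Ps = 42 + 34 = 76; Q' = 822 − 9·42 = 444.
The subsidy expands output by 444 − 300 = 144 past the efficient level; on those units the gap between marginal cost and willingness to pay runs from 0 up to 34.
DWL = ½ × 34 × 144 = 2448.

Deadweight loss = €2448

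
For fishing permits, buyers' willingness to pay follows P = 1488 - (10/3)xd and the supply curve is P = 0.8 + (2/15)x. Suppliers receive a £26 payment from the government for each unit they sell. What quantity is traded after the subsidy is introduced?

Pre-subsidy: 1488 - (10/3)x = 0.8 + (2/15)x gives x* = 429 and P* = 58.
With the subsidy, sellers receive Ps = Pb + 26 for each unit, where Pb is the price buyers pay.
On the curves, Pb = 1488 - (10/3)x and Ps = 0.8 + (2/15)x; the wedge Ps − Pb = 26 gives 0.8 + (2/15)x − (1488 - (10/3)x) = 26, so x' = 436.5.
Then Pb = 1488 − (10/3)·436.5 = 33 and Ps = 0.8 + (2/15)·436.5 = 59.

x' = 436.5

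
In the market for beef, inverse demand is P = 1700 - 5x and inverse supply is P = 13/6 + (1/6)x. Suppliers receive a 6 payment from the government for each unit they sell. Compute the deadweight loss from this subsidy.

Pre-subsidy: 1700 - 5x = 13/6 + (1/6)x gives x* = 10187/31 and P* = 1765/31.
With the subsidy, sellers receive Ps = Pb + 6 for each unit, where Pb is the price buyers pay.
On the curves, Pb = 1700 - 5x and Ps = 13/6 + (1/6)x; the wedge Ps − Pb = 6 gives 13/6 + (1/6)x − (1700 - 5x) = 6, so x' = 10223/31.
Then Pb = 1700 − 5·(10223/31) = 1585/31 and Ps = 13/6 + (1/6)·(10223/31) = 1771/31.
The subsidy expands output by 10223/31 − 10187/31 = 36/31 past the efficient level; on those units the gap between marginal cost and willingness to pay runs from 0 up to 6.
DWL = ½ × 6 × 36/31 = 108/31.

Deadweight loss = 108/31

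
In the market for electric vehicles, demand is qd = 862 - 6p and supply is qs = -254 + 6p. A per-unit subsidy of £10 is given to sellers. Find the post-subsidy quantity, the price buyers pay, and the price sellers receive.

Pre-subsidy: 862 - 6p = -254 + 6p gives p* = 93, q* = 304.
With the subsidy, sellers receive ps = pb + 10 for each unit, where pb is the price buyers pay.
Supply in terms of pb becomes qs = -254 + 6(pb + 10) = -194 + 6pb. Setting this equal to demand: 862 - 6pb = -194 + 6pb, so pb = 88.
Sellers receive ps = 88 + 10 = 98; q' = 862 − 6·88 = 334.

q' = 334; buyers pay £88; sellers receive £98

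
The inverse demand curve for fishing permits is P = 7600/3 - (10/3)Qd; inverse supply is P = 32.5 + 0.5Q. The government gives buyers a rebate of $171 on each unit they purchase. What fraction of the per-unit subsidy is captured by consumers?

Pre-subsidy: 7600/3 - (10/3)Q = 32.5 + 0.5Q gives Q* = 15005/23 and P* = 8250/23.
With the rebate, buyers effectively pay Pb = Ps − 171, where Ps is the price sellers receive.
On the curves, Pb = 7600/3 - (10/3)Q and Ps = 32.5 + 0.5Q; the wedge Ps − Pb = 171 gives 32.5 + 0.5Q − (7600/3 - (10/3)Q) = 171, so Q' = 697.
Then Pb = 7600/3 − (10/3)·697 = 210 and Ps = 32.5 + 0.5·697 = 381.
Buyers' price falls by P* − Pb = 8250/23 − 210 = 3420/23; sellers' price rises by Ps − P* = 381 − 8250/23 = 513/23.
So consumers capture (3420/23)/171 = 20/23 of each unit of subsidy.

Consumer share = 20/23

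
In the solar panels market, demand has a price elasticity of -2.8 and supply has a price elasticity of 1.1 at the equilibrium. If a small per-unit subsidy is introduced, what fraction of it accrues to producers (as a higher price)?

For a small subsidy around the equilibrium, the benefit split depends on the relative slopes, which at a point are proportional to the elasticities.
Buyer share = εs/(εs + |εd|) = 1.1/(1.1 + 2.8) = 11/39; seller share = |εd|/(εs + |εd|) = 28/39.
So producers capture 28/39 of the subsidy.

Producer share = 28/39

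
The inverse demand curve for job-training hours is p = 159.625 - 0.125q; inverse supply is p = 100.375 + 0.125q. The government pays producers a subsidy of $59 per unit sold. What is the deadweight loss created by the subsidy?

Pre-subsidy: 159.625 - 0.125q = 100.375 + 0.125q gives q* = 237 and p* = 130.
With the subsidy, sellers receive ps = pb + 59 for each unit, where pb is the price buyers pay.
On the curves, pb = 159.625 - 0.125q and ps = 100.375 + 0.125q; the wedge ps − pb = 59 gives 100.375 + 0.125q − (159.625 - 0.125q) = 59, so q' = 473.
Then pb = 159.625 − 0.125·473 = 100.5 and ps = 100.375 + 0.125·473 = 159.5.
The subsidy expands output by 473 − 237 = 236 past the efficient level; on those units the gap between marginal cost and willingness to pay runs from 0 up to 59.
DWL = ½ × 59 × 236 = 6962.

Deadweight loss = $6962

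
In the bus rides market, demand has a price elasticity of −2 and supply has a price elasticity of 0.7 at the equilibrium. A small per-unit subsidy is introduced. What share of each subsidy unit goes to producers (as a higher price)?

For a small subsidy around the equilibrium, the benefit split depends on the relative slopes, which at a point are proportional to the elasticities.
Buyer share = εs/(εs + |εd|) = 0.7/(0.7 + 2) = 7/27; seller share = |εd|/(εs + |εd|) = 20/27.
So producers capture 20/27 of the subsidy.

Producer share = 20/27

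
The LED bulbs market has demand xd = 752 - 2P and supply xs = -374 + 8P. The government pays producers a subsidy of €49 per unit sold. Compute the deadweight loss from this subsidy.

Pre-subsidy: 752 - 2P = -374 + 8P gives P* = 112.6, x* = 526.8.
With the subsidy, sellers receive Ps = Pb + 49 for each unit, where Pb is the price buyers pay.
Supply in terms of Pb becomes xs = -374 + 8(Pb + 49) = 18 + 8Pb. Setting this equal to demand: 752 - 2Pb = 18 + 8Pb, so Pb = 73.4.
Sellers receive Ps = 73.4 + 49 = 122.4; x' = 752 − 2·73.4 = 605.2.
The subsidy expands output by 605.2 − 526.8 = 78.4 past the efficient level; on those units the gap between marginal cost and willingness to pay runs from 0 up to 49.
DWL = ½ × 49 × 78.4 = 1920.8.

Deadweight loss = €1920.8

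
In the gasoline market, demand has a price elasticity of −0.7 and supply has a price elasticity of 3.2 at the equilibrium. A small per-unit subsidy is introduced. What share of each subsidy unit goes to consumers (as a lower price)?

For a small subsidy around the equilibrium, the benefit split depends on the relative slopes, which at a point are proportional to the elasticities.
Buyer share = εs/(εs + |εd|) = 3.2/(3.2 + 0.7) = 32/39; seller share = |εd|/(εs + |εd|) = 7/39.

Consumer share = 32/39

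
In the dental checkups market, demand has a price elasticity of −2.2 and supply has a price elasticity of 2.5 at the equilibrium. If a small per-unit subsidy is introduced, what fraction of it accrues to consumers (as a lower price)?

For a small subsidy around the equilibrium, the benefit split depends on the relative slopes, which at a point are proportional to the elasticities.
Buyer share = εs/(εs + |εd|) = 2.5/(2.5 + 2.2) = 25/47; seller share = |εd|/(εs + |εd|) = 22/47.

Consumer share = 25/47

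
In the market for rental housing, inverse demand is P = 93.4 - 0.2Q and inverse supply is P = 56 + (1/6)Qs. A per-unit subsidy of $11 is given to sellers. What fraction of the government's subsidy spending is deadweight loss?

DWL / government spending = 5/44

Pre-subsidy: 93.4 - 0.2Q = 56 + (1/6)Q gives Q* = 102 and P* = 73.
With the subsidy, sellers receive Ps = Pb + 11 for each unit, where Pb is the price buyers pay.
On the curves, Pb = 93.4 - 0.2Q and Ps = 56 + (1/6)Q; the wedge Ps − Pb = 11 gives 56 + (1/6)Q − (93.4 - 0.2Q) = 11, so Q' = 132.
Then Pb = 93.4 − 0.2·132 = 67 and Ps = 56 + (1/6)·132 = 78.
ΔCS = ½(102 + 132)(73 − 67) = 702; ΔPS = ½(102 + 132)(78 − 73) = 585.
Government spending = 11 × 132 = 1452.
DWL = ½ × 11 × (132 − 102) = 165; fraction = 165 / 1452 = 5/44.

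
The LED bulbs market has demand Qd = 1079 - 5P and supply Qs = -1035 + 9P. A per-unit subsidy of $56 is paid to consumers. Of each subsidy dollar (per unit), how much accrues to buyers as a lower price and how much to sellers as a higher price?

Buyers gain $36 per unit; sellers gain $20 per unit

Pre-subsidy: 1079 - 5P = -1035 + 9P gives P* = 151, Q* = 324.
With the rebate, buyers effectively pay Pb = Ps − 56, where Ps is the price sellers receive.
Demand in terms of Ps becomes Qd = 1079 − 5(Ps − 56) = 1359 - 5Ps. Setting this equal to supply: 1359 - 5Ps = -1035 + 9Ps, so Ps = 171.
Buyers pay Pb = 171 − 56 = 115; Q' = -1035 + 9·171 = 504.
Buyers' price falls by P* − Pb = 151 − 115 = 36; sellers' price rises by Ps − P* = 171 − 151 = 20.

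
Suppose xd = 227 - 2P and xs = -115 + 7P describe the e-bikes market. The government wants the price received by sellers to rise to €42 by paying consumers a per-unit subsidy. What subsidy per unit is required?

At a seller price of 42, quantity supplied is -115 + 7·42 = 179.
Buyers absorb 179 only when they pay Pb with 227 − 2·Pb = 179, i.e. Pb = 24.
s = Ps − Pb = 42 − 24 = 18.

Required subsidy s = €18 per unit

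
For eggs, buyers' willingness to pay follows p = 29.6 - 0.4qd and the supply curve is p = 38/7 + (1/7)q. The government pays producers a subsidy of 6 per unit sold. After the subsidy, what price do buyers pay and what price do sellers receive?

Buyers pay 140/19; sellers receive 254/19

Pre-subsidy: 29.6 - 0.4q = 38/7 + (1/7)q gives q* = 846/19 and p* = 224/19.
With the subsidy, sellers receive ps = pb + 6 for each unit, where pb is the price buyers pay.
On the curves, pb = 29.6 - 0.4q and ps = 38/7 + (1/7)q; the wedge ps − pb = 6 gives 38/7 + (1/7)q − (29.6 - 0.4q) = 6, so q' = 1056/19.
Then pb = 29.6 − 0.4·(1056/19) = 140/19 and ps = 38/7 + (1/7)·(1056/19) = 254/19.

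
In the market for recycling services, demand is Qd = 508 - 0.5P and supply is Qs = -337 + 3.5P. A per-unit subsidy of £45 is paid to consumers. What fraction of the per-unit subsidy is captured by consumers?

Pre-subsidy: 508 - 0.5P = -337 + 3.5P gives P* = 211.25, Q* = 402.375.
With the rebate, buyers effectively pay Pb = Ps − 45, where Ps is the price sellers receive.
Demand in terms of Ps becomes Qd = 508 − 0.5(Ps − 45) = 530.5 - 0.5Ps. Setting this equal to supply: 530.5 - 0.5Ps = -337 + 3.5Ps, so Ps = 216.875.
Buyers pay Pb = 216.875 − 45 = 171.875; Q' = -337 + 3.5·216.875 = 422.0625.
Buyers' price falls by P* − Pb = 211.25 − 171.875 = 39.375; sellers' price rises by Ps − P* = 216.875 − 211.25 = 5.625.
So consumers capture 39.375/45 = 0.875 of each unit of subsidy.

Consumer share = 0.875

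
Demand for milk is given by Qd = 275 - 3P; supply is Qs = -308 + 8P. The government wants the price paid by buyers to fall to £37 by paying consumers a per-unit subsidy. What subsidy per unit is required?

Required subsidy s = £22 per unit

At a buyer price of 37, quantity demanded is 275 − 3·37 = 164.
Sellers supply 164 only when they receive Ps with -308 + 8·Ps = 164, i.e. Ps = 59.
s = Ps − Pb = 59 − 37 = 22.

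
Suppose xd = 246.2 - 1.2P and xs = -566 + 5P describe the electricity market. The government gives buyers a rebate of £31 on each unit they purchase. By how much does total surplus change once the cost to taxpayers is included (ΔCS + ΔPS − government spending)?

Pre-subsidy: 246.2 - 1.2P = -566 + 5P gives P* = 131, x* = 89.
With the rebate, buyers effectively pay Pb = Ps − 31, where Ps is the price sellers receive.
Demand in terms of Ps becomes xd = 246.2 − 1.2(Ps − 31) = 283.4 - 1.2Ps. Setting this equal to supply: 283.4 - 1.2Ps = -566 + 5Ps, so Ps = 137.
Buyers pay Pb = 137 − 31 = 106; x' = -566 + 5·137 = 119.
ΔCS = ½(89 + 119)(131 − 106) = 2600; ΔPS = ½(89 + 119)(137 − 131) = 624.
Government spending = 31 × 119 = 3689.
Net change = 2600 + 624 − 3689 = -465. The loss equals the DWL triangle ½·31·30.

Net change in total surplus = -£465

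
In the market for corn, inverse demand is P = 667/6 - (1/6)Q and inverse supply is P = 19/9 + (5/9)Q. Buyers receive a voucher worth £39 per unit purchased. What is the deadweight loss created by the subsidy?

Pre-subsidy: 667/6 - (1/6)Q = 19/9 + (5/9)Q gives Q* = 151 and P* = 86.
With the rebate, buyers effectively pay Pb = Ps − 39, where Ps is the price sellers receive.
On the curves, Pb = 667/6 - (1/6)Q and Ps = 19/9 + (5/9)Q; the wedge Ps − Pb = 39 gives 19/9 + (5/9)Q − (667/6 - (1/6)Q) = 39, so Q' = 205.
Then Pb = 667/6 − (1/6)·205 = 77 and Ps = 19/9 + (5/9)·205 = 116.
The subsidy expands output by 205 − 151 = 54 past the efficient level; on those units the gap between marginal cost and willingness to pay runs from 0 up to 39.
DWL = ½ × 39 × 54 = 1053.

Deadweight loss = £1053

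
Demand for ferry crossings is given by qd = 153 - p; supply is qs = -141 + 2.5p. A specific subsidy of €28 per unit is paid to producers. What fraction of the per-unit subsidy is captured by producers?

Pre-subsidy: 153 - p = -141 + 2.5p gives p* = 84, q* = 69.
With the subsidy, sellers receive ps = pb + 28 for each unit, where pb is the price buyers pay.
Supply in terms of pb becomes qs = -141 + 2.5(pb + 28) = -71 + 2.5pb. Setting this equal to demand: 153 - pb = -71 + 2.5pb, so pb = 64.
Sellers receive ps = 64 + 28 = 92; q' = 153 − 1·64 = 89.
Buyers' price falls by p* − pb = 84 − 64 = 20; sellers' price rises by ps − p* = 92 − 84 = 8.
So producers capture 8/28 = 2/7 of each unit of subsidy.

Producer share = 2/7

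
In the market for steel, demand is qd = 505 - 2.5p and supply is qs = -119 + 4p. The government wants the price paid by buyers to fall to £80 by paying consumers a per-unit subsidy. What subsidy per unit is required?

Required subsidy s = £26 per unit

At a buyer price of 80, quantity demanded is 505 − 2.5·80 = 305.
Sellers supply 305 only when they receive ps with -119 + 4·ps = 305, i.e. ps = 106.
s = ps − pb = 106 − 80 = 26.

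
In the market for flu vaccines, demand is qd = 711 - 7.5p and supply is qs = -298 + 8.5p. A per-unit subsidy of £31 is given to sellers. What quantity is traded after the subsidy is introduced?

Pre-subsidy: 711 - 7.5p = -298 + 8.5p gives p* = 63.0625, q* = 238.03125.
With the subsidy, sellers receive ps = pb + 31 for each unit, where pb is the price buyers pay.
Supply in terms of pb becomes qs = -298 + 8.5(pb + 31) = -34.5 + 8.5pb. Setting this equal to demand: 711 - 7.5pb = -34.5 + 8.5pb, so pb = 46.59375.
Sellers receive ps = 46.59375 + 31 = 77.59375; q' = 711 − 7.5·46.59375 = 361.546875.

q' = 361.546875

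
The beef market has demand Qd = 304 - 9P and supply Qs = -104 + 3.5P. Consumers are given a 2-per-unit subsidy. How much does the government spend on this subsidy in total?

Pre-subsidy: 304 - 9P = -104 + 3.5P gives P* = 32.64, Q* = 10.24.
With the rebate, buyers effectively pay Pb = Ps − 2, where Ps is the price sellers receive.
Demand in terms of Ps becomes Qd = 304 − 9(Ps − 2) = 322 - 9Ps. Setting this equal to supply: 322 - 9Ps = -104 + 3.5Ps, so Ps = 34.08.
Buyers pay Pb = 34.08 − 2 = 32.08; Q' = -104 + 3.5·34.08 = 15.28.
Government outlay = subsidy × quantity = 2 × 15.28 = 30.56.

Government cost = 30.56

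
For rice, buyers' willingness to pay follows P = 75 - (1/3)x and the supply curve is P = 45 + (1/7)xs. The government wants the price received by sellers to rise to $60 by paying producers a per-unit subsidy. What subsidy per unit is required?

Required subsidy s = $20 per unit

At a seller price of 60, quantity supplied is -315 + 7·60 = 105.
Buyers absorb 105 only when they pay Pb = 75 − (1/3)·105 = 40.
s = Ps − Pb = 60 − 40 = 20.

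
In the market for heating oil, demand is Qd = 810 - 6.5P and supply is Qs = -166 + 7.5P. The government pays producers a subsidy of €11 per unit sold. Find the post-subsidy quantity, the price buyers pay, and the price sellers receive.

Pre-subsidy: 810 - 6.5P = -166 + 7.5P gives P* = 488/7, Q* = 2498/7.
With the subsidy, sellers receive Ps = Pb + 11 for each unit, where Pb is the price buyers pay.
Supply in terms of Pb becomes Qs = -166 + 7.5(Pb + 11) = -83.5 + 7.5Pb. Setting this equal to demand: 810 - 6.5Pb = -83.5 + 7.5Pb, so Pb = 1787/28.
Sellers receive Ps = 1787/28 + 11 = 2095/28; Q' = 810 − 6.5·(1787/28) = 22129/56.

Q' = 22129/56; buyers pay 1787/28; sellers receive 2095/28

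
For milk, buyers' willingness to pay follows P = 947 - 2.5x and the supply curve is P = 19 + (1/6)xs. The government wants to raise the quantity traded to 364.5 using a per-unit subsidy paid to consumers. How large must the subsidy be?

Required subsidy s = 44 per unit

At x = 364.5, from the demand curve buyers pay Pb = 947 − 2.5·364.5 = 35.75; from the supply curve sellers need Ps = 19 + (1/6)·364.5 = 79.75.
The subsidy must fill the gap: s = Ps − Pb = 79.75 − 35.75 = 44.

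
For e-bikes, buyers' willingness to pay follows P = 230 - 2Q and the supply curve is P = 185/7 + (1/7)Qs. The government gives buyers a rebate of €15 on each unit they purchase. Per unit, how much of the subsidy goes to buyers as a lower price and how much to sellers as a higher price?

Buyers gain €14 per unit; sellers gain €1 per unit

Pre-subsidy: 230 - 2Q = 185/7 + (1/7)Q gives Q* = 95 and P* = 40.
With the rebate, buyers effectively pay Pb = Ps − 15, where Ps is the price sellers receive.
On the curves, Pb = 230 - 2Q and Ps = 185/7 + (1/7)Q; the wedge Ps − Pb = 15 gives 185/7 + (1/7)Q − (230 - 2Q) = 15, so Q' = 102.
Then Pb = 230 − 2·102 = 26 and Ps = 185/7 + (1/7)·102 = 41.
Buyers' price falls by P* − Pb = 40 − 26 = 14; sellers' price rises by Ps − P* = 41 − 40 = 1.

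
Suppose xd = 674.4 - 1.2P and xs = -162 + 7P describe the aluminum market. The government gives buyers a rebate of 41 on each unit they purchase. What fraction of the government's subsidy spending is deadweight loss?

Pre-subsidy: 674.4 - 1.2P = -162 + 7P gives P* = 102, x* = 552.
With the rebate, buyers effectively pay Pb = Ps − 41, where Ps is the price sellers receive.
Demand in terms of Ps becomes xd = 674.4 − 1.2(Ps − 41) = 723.6 - 1.2Ps. Setting this equal to supply: 723.6 - 1.2Ps = -162 + 7Ps, so Ps = 108.
Buyers pay Pb = 108 − 41 = 67; x' = -162 + 7·108 = 594.
ΔCS = ½(552 + 594)(102 − 67) = 20055; ΔPS = ½(552 + 594)(108 − 102) = 3438.
Government spending = 41 × 594 = 24354.
DWL = ½ × 41 × (594 − 552) = 861; fraction = 861 / 24354 = 7/198.

DWL / government spending = 7/198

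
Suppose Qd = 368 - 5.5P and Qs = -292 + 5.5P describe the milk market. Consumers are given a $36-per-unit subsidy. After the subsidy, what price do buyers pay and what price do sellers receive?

Pre-subsidy: 368 - 5.5P = -292 + 5.5P gives P* = 60, Q* = 38.
With the rebate, buyers effectively pay Pb = Ps − 36, where Ps is the price sellers receive.
Demand in terms of Ps becomes Qd = 368 − 5.5(Ps − 36) = 566 - 5.5Ps. Setting this equal to supply: 566 - 5.5Ps = -292 + 5.5Ps, so Ps = 78.
Buyers pay Pb = 78 − 36 = 42; Q' = -292 + 5.5·78 = 137.

Buyers pay $42; sellers receive $78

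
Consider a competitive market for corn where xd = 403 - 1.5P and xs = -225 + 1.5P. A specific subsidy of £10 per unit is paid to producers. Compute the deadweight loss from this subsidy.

Deadweight loss = £37.5

Pre-subsidy: 403 - 1.5P = -225 + 1.5P gives P* = 628/3, x* = 89.
With the subsidy, sellers receive Ps = Pb + 10 for each unit, where Pb is the price buyers pay.
Supply in terms of Pb becomes xs = -225 + 1.5(Pb + 10) = -210 + 1.5Pb. Setting this equal to demand: 403 - 1.5Pb = -210 + 1.5Pb, so Pb = 613/3.
Sellers receive Ps = 613/3 + 10 = 643/3; x' = 403 − 1.5·(613/3) = 96.5.
The subsidy expands output by 96.5 − 89 = 7.5 past the efficient level; on those units the gap between marginal cost and willingness to pay runs from 0 up to 10.
DWL = ½ × 10 × 7.5 = 37.5.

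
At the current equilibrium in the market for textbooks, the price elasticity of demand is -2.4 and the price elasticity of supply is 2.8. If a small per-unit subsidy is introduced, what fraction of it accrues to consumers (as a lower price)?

For a small subsidy around the equilibrium, the benefit split depends on the relative slopes, which at a point are proportional to the elasticities.
Buyer share = εs/(εs + |εd|) = 2.8/(2.8 + 2.4) = 7/13; seller share = |εd|/(εs + |εd|) = 6/13.

Consumer share = 7/13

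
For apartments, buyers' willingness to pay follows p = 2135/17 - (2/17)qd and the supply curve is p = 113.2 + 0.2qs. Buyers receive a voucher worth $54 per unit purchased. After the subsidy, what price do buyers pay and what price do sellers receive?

Pre-subsidy: 2135/17 - (2/17)q = 113.2 + 0.2q gives q* = 39 and p* = 121.
With the rebate, buyers effectively pay pb = ps − 54, where ps is the price sellers receive.
On the curves, pb = 2135/17 - (2/17)q and ps = 113.2 + 0.2q; the wedge ps − pb = 54 gives 113.2 + 0.2q − (2135/17 - (2/17)q) = 54, so q' = 209.
Then pb = 2135/17 − (2/17)·209 = 101 and ps = 113.2 + 0.2·209 = 155.

Buyers pay $101; sellers receive $155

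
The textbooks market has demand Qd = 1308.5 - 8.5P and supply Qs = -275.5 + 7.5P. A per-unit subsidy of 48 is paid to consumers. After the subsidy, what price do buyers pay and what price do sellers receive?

Pre-subsidy: 1308.5 - 8.5P = -275.5 + 7.5P gives P* = 99, Q* = 467.
With the rebate, buyers effectively pay Pb = Ps − 48, where Ps is the price sellers receive.
Demand in terms of Ps becomes Qd = 1308.5 − 8.5(Ps − 48) = 1716.5 - 8.5Ps. Setting this equal to supply: 1716.5 - 8.5Ps = -275.5 + 7.5Ps, so Ps = 124.5.
Buyers pay Pb = 124.5 − 48 = 76.5; Q' = -275.5 + 7.5·124.5 = 658.25.

Buyers pay 76.5; sellers receive 124.5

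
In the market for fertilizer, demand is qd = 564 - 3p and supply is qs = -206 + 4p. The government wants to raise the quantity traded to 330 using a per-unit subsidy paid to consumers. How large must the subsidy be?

Required subsidy s = 56 per unit

At q = 330, invert demand for the buyer price: pb = (564 − 330)/3 = 78; invert supply for the seller price: ps = (330 − (-206))/4 = 134.
The subsidy must fill the gap: s = ps − pb = 134 − 78 = 56.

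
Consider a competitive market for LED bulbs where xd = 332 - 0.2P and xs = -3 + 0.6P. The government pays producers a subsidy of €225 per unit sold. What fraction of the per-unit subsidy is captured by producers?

Pre-subsidy: 332 - 0.2P = -3 + 0.6P gives P* = 418.75, x* = 248.25.
With the subsidy, sellers receive Ps = Pb + 225 for each unit, where Pb is the price buyers pay.
Supply in terms of Pb becomes xs = -3 + 0.6(Pb + 225) = 132 + 0.6Pb. Setting this equal to demand: 332 - 0.2Pb = 132 + 0.6Pb, so Pb = 250.
Sellers receive Ps = 250 + 225 = 475; x' = 332 − 0.2·250 = 282.
Buyers' price falls by P* − Pb = 418.75 − 250 = 168.75; sellers' price rises by Ps − P* = 475 − 418.75 = 56.25.
So producers capture 56.25/225 = 0.25 of each unit of subsidy.

Producer share = 0.25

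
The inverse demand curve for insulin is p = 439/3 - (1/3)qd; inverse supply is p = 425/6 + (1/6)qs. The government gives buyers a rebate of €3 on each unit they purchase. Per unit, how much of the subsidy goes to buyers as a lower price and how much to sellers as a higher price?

Buyers gain €2 per unit; sellers gain €1 per unit

Pre-subsidy: 439/3 - (1/3)q = 425/6 + (1/6)q gives q* = 151 and p* = 96.
With the rebate, buyers effectively pay pb = ps − 3, where ps is the price sellers receive.
On the curves, pb = 439/3 - (1/3)q and ps = 425/6 + (1/6)q; the wedge ps − pb = 3 gives 425/6 + (1/6)q − (439/3 - (1/3)q) = 3, so q' = 157.
Then pb = 439/3 − (1/3)·157 = 94 and ps = 425/6 + (1/6)·157 = 97.
Buyers' price falls by p* − pb = 96 − 94 = 2; sellers' price rises by ps − p* = 97 − 96 = 1.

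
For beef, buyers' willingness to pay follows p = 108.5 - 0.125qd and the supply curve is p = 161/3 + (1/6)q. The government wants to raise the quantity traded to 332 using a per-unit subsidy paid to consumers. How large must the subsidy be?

At q = 332, from the demand curve buyers pay pb = 108.5 − 0.125·332 = 67; from the supply curve sellers need ps = 161/3 + (1/6)·332 = 109.
The subsidy must fill the gap: s = ps − pb = 109 − 67 = 42.

Required subsidy s = 42 per unit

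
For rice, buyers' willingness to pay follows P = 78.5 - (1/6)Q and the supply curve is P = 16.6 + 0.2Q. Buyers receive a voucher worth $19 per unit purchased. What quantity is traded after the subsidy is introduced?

Q' = 2427/11

Pre-subsidy: 78.5 - (1/6)Q = 16.6 + 0.2Q gives Q* = 1857/11 and P* = 554/11.
With the rebate, buyers effectively pay Pb = Ps − 19, where Ps is the price sellers receive.
On the curves, Pb = 78.5 - (1/6)Q and Ps = 16.6 + 0.2Q; the wedge Ps − Pb = 19 gives 16.6 + 0.2Q − (78.5 - (1/6)Q) = 19, so Q' = 2427/11.
Then Pb = 78.5 − (1/6)·(2427/11) = 459/11 and Ps = 16.6 + 0.2·(2427/11) = 668/11.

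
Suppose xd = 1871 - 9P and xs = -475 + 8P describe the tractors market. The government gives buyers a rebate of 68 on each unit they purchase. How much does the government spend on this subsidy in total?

Government cost = 62356

Pre-subsidy: 1871 - 9P = -475 + 8P gives P* = 138, x* = 629.
With the rebate, buyers effectively pay Pb = Ps − 68, where Ps is the price sellers receive.
Demand in terms of Ps becomes xd = 1871 − 9(Ps − 68) = 2483 - 9Ps. Setting this equal to supply: 2483 - 9Ps = -475 + 8Ps, so Ps = 174.
Buyers pay Pb = 174 − 68 = 106; x' = -475 + 8·174 = 917.
Government outlay = subsidy × quantity = 68 × 917 = 62356.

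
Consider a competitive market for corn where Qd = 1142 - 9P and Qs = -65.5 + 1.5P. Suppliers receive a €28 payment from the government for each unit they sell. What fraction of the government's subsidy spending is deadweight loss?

DWL / government spending = 18/143

Pre-subsidy: 1142 - 9P = -65.5 + 1.5P gives P* = 115, Q* = 107.
With the subsidy, sellers receive Ps = Pb + 28 for each unit, where Pb is the price buyers pay.
Supply in terms of Pb becomes Qs = -65.5 + 1.5(Pb + 28) = -23.5 + 1.5Pb. Setting this equal to demand: 1142 - 9Pb = -23.5 + 1.5Pb, so Pb = 111.
Sellers receive Ps = 111 + 28 = 139; Q' = 1142 − 9·111 = 143.
ΔCS = ½(107 + 143)(115 − 111) = 500; ΔPS = ½(107 + 143)(139 − 115) = 3000.
Government spending = 28 × 143 = 4004.
DWL = ½ × 28 × (143 − 107) = 504; fraction = 504 / 4004 = 18/143.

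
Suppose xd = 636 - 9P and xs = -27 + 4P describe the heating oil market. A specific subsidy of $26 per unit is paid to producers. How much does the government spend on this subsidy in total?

Pre-subsidy: 636 - 9P = -27 + 4P gives P* = 51, x* = 177.
With the subsidy, sellers receive Ps = Pb + 26 for each unit, where Pb is the price buyers pay.
Supply in terms of Pb becomes xs = -27 + 4(Pb + 26) = 77 + 4Pb. Setting this equal to demand: 636 - 9Pb = 77 + 4Pb, so Pb = 43.
Sellers receive Ps = 43 + 26 = 69; x' = 636 − 9·43 = 249.
Government outlay = subsidy × quantity = 26 × 249 = 6474.

Government cost = $6474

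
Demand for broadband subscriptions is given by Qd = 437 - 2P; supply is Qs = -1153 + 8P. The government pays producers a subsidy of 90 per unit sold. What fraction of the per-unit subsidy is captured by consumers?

Pre-subsidy: 437 - 2P = -1153 + 8P gives P* = 159, Q* = 119.
With the subsidy, sellers receive Ps = Pb + 90 for each unit, where Pb is the price buyers pay.
Supply in terms of Pb becomes Qs = -1153 + 8(Pb + 90) = -433 + 8Pb. Setting this equal to demand: 437 - 2Pb = -433 + 8Pb, so Pb = 87.
Sellers receive Ps = 87 + 90 = 177; Q' = 437 − 2·87 = 263.
Buyers' price falls by P* − Pb = 159 − 87 = 72; sellers' price rises by Ps − P* = 177 − 159 = 18.
So consumers capture 72/90 = 0.8 of each unit of subsidy.

Consumer share = 0.8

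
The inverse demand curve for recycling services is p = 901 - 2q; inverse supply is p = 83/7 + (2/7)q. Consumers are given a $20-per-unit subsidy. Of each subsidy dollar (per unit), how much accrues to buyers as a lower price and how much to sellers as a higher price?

Pre-subsidy: 901 - 2q = 83/7 + (2/7)q gives q* = 389 and p* = 123.
With the rebate, buyers effectively pay pb = ps − 20, where ps is the price sellers receive.
On the curves, pb = 901 - 2q and ps = 83/7 + (2/7)q; the wedge ps − pb = 20 gives 83/7 + (2/7)q − (901 - 2q) = 20, so q' = 397.75.
Then pb = 901 − 2·397.75 = 105.5 and ps = 83/7 + (2/7)·397.75 = 125.5.
Buyers' price falls by p* − pb = 123 − 105.5 = 17.5; sellers' price rises by ps − p* = 125.5 − 123 = 2.5.

Buyers gain $17.5 per unit; sellers gain $2.5 per unit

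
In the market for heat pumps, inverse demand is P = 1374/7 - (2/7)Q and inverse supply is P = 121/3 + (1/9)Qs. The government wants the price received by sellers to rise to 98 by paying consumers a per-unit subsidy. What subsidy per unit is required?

Required subsidy s = 50 per unit

At a seller price of 98, quantity supplied is -363 + 9·98 = 519.
Buyers absorb 519 only when they pay Pb = 1374/7 − (2/7)·519 = 48.
s = Ps − Pb = 98 − 48 = 50.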